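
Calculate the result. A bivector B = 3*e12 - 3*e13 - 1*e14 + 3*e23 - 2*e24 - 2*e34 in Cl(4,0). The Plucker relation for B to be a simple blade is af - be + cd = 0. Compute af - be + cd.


Plucker relation: af - be + cd
a*f = 3*(-2) = -6
b*e = (-3)*(-2) = 6
c*d = (-1)*3 = -3
af - be + cd = -6 - 6 + (-3)
= -15


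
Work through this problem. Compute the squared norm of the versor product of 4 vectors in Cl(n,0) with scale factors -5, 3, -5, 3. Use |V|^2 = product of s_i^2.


Each vector v_i has |v_i|^2 = s_i^2
Squared scales: (-5)^2 = 25, 3^2 = 9, (-5)^2 = 25, 3^2 = 9
|V|^2 = 25 * 9 * 25 * 9
= 50625


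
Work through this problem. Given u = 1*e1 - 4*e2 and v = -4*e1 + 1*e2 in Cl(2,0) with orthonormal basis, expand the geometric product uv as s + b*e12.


Expand: (1*e1 - 4*e2)(-4*e1 + 1*e2)
= 1*(-4)*e1e1 + 1*1*e1e2 + (-4)*(-4)*e2e1 + (-4)*1*e2e2
Using e1^2 = e2^2 = 1, e2e1 = -e1e2:
Scalar part s = 1*(-4) + (-4)*1 = -4 + (-4) = -8
Bivector part b = 1*1 - (-4)*(-4) = 1 - 16 = -15
uv = -8 - 15*e12


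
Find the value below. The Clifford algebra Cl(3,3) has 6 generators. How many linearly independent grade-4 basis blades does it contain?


Number of grade-k basis blades in Cl(p,q) with n = p + q is C(n, k).
n = 3 + 3 = 6
C(6, 4) = 6! / (4! * 2!)
= 720 / (24 * 2)
= 15


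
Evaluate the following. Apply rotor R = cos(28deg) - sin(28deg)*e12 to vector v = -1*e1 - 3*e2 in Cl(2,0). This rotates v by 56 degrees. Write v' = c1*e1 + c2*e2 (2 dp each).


Rotor R = cos(28deg) - sin(28deg)*e12
Rotation angle theta = 2 * 28 = 56 degrees
v' = R*v*~R rotates v by theta.
cos(56deg) = 0.5592, sin(56deg) = 0.8290
v'_1 = -1*cos(56deg) - (-3)*sin(56deg)
= -1*0.5592 - (-3)*0.8290
= 1.93
v'_2 = -1*sin(56deg) + (-3)*cos(56deg)
= -1*0.8290 + (-3)*0.5592
= -2.51
v' = 1.93*e1 - 2.51*e2


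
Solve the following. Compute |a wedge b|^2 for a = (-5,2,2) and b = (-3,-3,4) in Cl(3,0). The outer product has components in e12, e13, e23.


a wedge b = (a1*b2 - a2*b1)*e12 + (a1*b3 - a3*b1)*e13 + (a2*b3 - a3*b2)*e23
e12 coeff: (-5)*(-3) - 2*(-3) = 15 - (-6) = 21
e13 coeff: (-5)*4 - 2*(-3) = -20 - (-6) = -14
e23 coeff: 2*4 - 2*(-3) = 8 - (-6) = 14
|a wedge b|^2 = 21^2 + (-14)^2 + 14^2
= 441 + 196 + 196
= 833


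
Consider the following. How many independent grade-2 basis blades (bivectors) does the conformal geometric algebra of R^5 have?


The conformal model of R^5 uses Cl(6,1) with m = 5 + 2 = 7 generators.
Number of grade-2 blades = C(m, 2) = C(7, 2)
= 7*6/2 = 21


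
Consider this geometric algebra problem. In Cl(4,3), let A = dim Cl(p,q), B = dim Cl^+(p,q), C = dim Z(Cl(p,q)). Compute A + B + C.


n = 4 + 3 = 7
Total dim = 2^7 = 128
Even subalgebra dim = 2^6 = 64
n is odd, so center dim = 2
Sum = 128 + 64 + 2 = 194


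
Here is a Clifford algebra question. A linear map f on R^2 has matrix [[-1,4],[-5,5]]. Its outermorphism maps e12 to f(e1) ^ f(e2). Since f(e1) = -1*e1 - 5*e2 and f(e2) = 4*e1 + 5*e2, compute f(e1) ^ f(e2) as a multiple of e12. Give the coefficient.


The outermorphism of a linear map f sends e1^e2 to f(e1)^f(e2).
f(e1) = -1*e1 - 5*e2
f(e2) = 4*e1 + 5*e2
f(e1) ^ f(e2) = (-1*e1 - 5*e2) ^ (4*e1 + 5*e2)
= (-1)*5*e12 + (-5)*4*e21
= (-5 - (-20))*e12
= 15*e12
Coefficient = 15


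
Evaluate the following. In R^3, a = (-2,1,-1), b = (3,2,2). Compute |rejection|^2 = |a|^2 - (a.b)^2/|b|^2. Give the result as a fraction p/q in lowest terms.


|a|^2 = (-2)^2 + 1^2 + (-1)^2 = 6
|b|^2 = 3^2 + 2^2 + 2^2 = 17
a . b = (-2)*3 + 1*2 + (-1)*2 = -6
(a.b)^2 = (-6)^2 = 36
|rej|^2 = 6 - 36/17
= (102 - 36)/17
= 66/17
In lowest terms: 66/17


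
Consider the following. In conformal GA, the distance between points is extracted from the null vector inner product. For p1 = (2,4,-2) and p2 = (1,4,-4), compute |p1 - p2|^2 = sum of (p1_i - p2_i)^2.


p1 - p2 = (1, 0, 2)
|p1 - p2|^2 = 1^2 + 0^2 + 2^2
= 1 + 0 + 4
= 5


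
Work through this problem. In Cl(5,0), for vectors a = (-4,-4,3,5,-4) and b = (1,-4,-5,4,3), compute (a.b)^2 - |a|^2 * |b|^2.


a . b = (-4)*1 + (-4)*(-4) + 3*(-5) + 5*4 + (-4)*3
= -4 + 16 + (-15) + 20 + (-12) = 5
|a|^2 = (-4)^2 + (-4)^2 + 3^2 + 5^2 + (-4)^2 = 82
|b|^2 = 1^2 + (-4)^2 + (-5)^2 + 4^2 + 3^2 = 67
(a.b)^2 = 5^2 = 25
|a|^2 * |b|^2 = 82 * 67 = 5494
Result = 25 - 5494 = -5469


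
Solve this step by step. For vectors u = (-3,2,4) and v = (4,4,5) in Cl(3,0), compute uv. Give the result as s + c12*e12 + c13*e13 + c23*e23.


In Cl(3,0): e_i^2 = 1, e_ie_j = -e_je_i for i != j.
Scalar part = u . v = (-3)*4 + 2*4 + 4*5
= -12 + 8 + 20 = 16
e12 coeff = (-3)*4 - 2*4 = -12 - 8 = -20
e13 coeff = (-3)*5 - 4*4 = -15 - 16 = -31
e23 coeff = 2*5 - 4*4 = 10 - 16 = -6
uv = 16 - 20*e12 - 31*e13 - 6*e23


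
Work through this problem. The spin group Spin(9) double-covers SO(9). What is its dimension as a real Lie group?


Spin(n) double-covers SO(n); both have Lie algebra so(n) of dimension n(n-1)/2.
n = 9
n(n-1) = 9 * 8 = 72
dim Spin(9) = 72/2 = 36


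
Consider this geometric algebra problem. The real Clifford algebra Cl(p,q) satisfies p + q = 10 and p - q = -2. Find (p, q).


We need p + q = 10 and p - q = -2.
Adding: 2p = 10 + (-2) = 8, so p = 4.
Then q = 10 - 4 = 6.
(p, q) = (4, 6)


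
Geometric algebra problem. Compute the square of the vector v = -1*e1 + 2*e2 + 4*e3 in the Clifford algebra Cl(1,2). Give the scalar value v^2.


v^2 = sum of c_i^2 * e_i^2
Positive signature terms (e_i^2 = +1): (-1)^2 = 1
Negative signature terms (e_j^2 = -1): 2^2 + 4^2 = 20
v^2 = 1 - 20 = -19


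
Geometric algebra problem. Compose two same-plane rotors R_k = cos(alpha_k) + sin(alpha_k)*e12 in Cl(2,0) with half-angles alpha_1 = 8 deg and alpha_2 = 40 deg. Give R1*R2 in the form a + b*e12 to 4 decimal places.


Same-plane rotors commute and their half-angles add:
R1*R2 = cos(a1 + a2) + sin(a1 + a2)*e12.
a1 + a2 = 8 + 40 = 48 deg
cos(48 deg) = 0.6691
sin(48 deg) = 0.7431
R1*R2 = 0.6691 + 0.7431*e12


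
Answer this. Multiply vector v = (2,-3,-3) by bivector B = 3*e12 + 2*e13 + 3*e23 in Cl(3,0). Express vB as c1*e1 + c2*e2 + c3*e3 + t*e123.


vB has grade-1 (vector) and grade-3 (trivector) parts: vB = (v _| B) + (v ^ B).
Vector part <vB>_1:
  e1: -v2*b12 - v3*b13 = -(-3)*(3) - (-3)*(2) = 15
  e2: v1*b12 - v3*b23 = (2)*(3) - (-3)*(3) = 15
  e3: v1*b13 + v2*b23 = (2)*(2) + (-3)*(3) = -5
Trivector part <vB>_3:
  e123: v1*b23 - v2*b13 + v3*b12 = (2)*(3) - (-3)*(2) + (-3)*(3) = 3
vB = 15*e1 + 15*e2 - 5*e3 + 3*e123


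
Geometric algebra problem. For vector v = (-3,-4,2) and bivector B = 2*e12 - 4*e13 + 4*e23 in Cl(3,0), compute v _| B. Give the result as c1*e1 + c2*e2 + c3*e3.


Left contraction v _| B = <vB>_1 (grade-1 part of the geometric product vB).
Using e1_|e12 = e2, e2_|e12 = -e1, e1_|e13 = e3, e3_|e13 = -e1, e2_|e23 = e3, e3_|e23 = -e2:
e1 coeff: -v2*b12 - v3*b13 = -(-4)*(2) - (2)*(-4) = 16
e2 coeff: v1*b12 - v3*b23 = (-3)*(2) - (2)*(4) = -14
e3 coeff: v1*b13 + v2*b23 = (-3)*(-4) + (-4)*(4) = -4
v _| B = 16*e1 - 14*e2 - 4*e3


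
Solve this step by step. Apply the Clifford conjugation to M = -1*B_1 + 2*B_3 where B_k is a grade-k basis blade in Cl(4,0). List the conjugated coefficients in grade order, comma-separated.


Clifford conjugate sign for grade k: (-1)^(k(k+1)/2)
Grade 1: (-1)^(1*2/2) = (-1)^1 = -1, coeff -1 -> 1
Grade 3: (-1)^(3*4/2) = (-1)^6 = 1, coeff 2 -> 2
Conjugated coefficients: 1, 2


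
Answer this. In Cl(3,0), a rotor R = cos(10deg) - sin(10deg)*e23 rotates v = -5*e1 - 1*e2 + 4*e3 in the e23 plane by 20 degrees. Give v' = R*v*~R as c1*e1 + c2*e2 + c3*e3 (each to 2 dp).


Rotor R = cos(10deg) - sin(10deg)*e23
Rotation angle theta = 2 * 10 = 20 degrees in the e23 plane (e2 -> e3).
The component perpendicular to the plane (e1) is invariant: v'_1 = v1 = -5.00
cos(20deg) = 0.9397, sin(20deg) = 0.3420
v'_2 = v2*cos(theta) - v3*sin(theta) = -1*0.9397 - 4*0.3420 = -2.31
v'_3 = v2*sin(theta) + v3*cos(theta) = -1*0.3420 + 4*0.9397 = 3.42
v' = -5.00*e1 - 2.31*e2 + 3.42*e3


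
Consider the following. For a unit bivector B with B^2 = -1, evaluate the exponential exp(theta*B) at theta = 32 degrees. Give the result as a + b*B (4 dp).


For a unit bivector B with B^2 = -1, the exponential series gives
e^(theta*B) = cos(theta) + sin(theta)*B (the GA analogue of Euler's formula).
theta = 32 degrees = 0.558505 rad
cos(32 deg) = 0.8480
sin(32 deg) = 0.5299
exp(theta*B) = 0.8480 + 0.5299*B


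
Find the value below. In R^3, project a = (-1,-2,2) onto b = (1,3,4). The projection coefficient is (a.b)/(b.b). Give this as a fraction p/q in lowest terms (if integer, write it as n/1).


Projection coefficient = (a . b) / (b . b)
a . b = (-1)*1 + (-2)*3 + 2*4
= -1 + (-6) + 8 = 1
b . b = 1^2 + 3^2 + 4^2
= 1 + 9 + 16 = 26
Coefficient = 1/26
In lowest terms: 1/26


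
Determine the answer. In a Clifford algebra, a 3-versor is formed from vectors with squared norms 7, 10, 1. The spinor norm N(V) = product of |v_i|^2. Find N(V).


Spinor norm N(V) = |v1|^2 * |v2|^2 * ... * |v3|^2
= 7 * 10 * 1
Running product: 7, 70, 70
N(V) = 70


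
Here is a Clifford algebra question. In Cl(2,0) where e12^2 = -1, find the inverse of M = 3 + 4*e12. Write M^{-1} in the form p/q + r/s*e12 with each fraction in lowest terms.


M = 3 + 4*e12, where e12^2 = -1.
Since M commutes with its reverse ~M = a - b*e12, M * ~M = a^2 - b^2*e12^2 = a^2 + b^2.
So M^{-1} = ~M / (a^2 + b^2) = (a - b*e12)/(a^2 + b^2).
a^2 + b^2 = 9 + 16 = 25
Scalar part = 3/25 = 3/25
Bivector coeff = -4/25 = -4/25
M^{-1} = 3/25 - 4/25*e12


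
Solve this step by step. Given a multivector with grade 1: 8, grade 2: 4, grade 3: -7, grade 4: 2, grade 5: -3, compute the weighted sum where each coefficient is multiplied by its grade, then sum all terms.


Grade-weighted sum = sum of grade_k * coefficient_k
1*8 = 8
2*4 = 8
3*(-7) = -21
4*2 = 8
5*(-3) = -15
Total = 8 + 8 + (-21) + 8 + (-15) = -12


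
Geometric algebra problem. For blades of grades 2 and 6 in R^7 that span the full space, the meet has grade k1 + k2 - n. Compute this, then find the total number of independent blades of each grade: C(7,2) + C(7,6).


Meet grade = grade(A) + grade(B) - n
= 2 + 6 - 7 = 1
C(7,2) = 21
C(7,6) = 7
dim_A + dim_B = 21 + 7 = 28


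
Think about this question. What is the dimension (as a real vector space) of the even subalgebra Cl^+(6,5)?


Even subalgebra dimension = 2^(n-1)
n = 6 + 5 = 11
2^(11 - 1) = 2^10 = 1024
Verification: sum of C(11,k) for even k = 1 + 55 + 330 + 462 + 165 + 11 = 1024
Result = 1024


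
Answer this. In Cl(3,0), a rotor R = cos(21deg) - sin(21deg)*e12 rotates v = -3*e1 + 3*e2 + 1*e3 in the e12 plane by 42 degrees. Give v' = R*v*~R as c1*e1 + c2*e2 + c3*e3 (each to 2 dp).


Rotor R = cos(21deg) - sin(21deg)*e12
Rotation angle theta = 2 * 21 = 42 degrees in the e12 plane (e1 -> e2).
The component perpendicular to the plane (e3) is invariant: v'_3 = v3 = 1.00
cos(42deg) = 0.7431, sin(42deg) = 0.6691
v'_1 = v1*cos(theta) - v2*sin(theta) = -3*0.7431 - 3*0.6691 = -4.24
v'_2 = v1*sin(theta) + v2*cos(theta) = -3*0.6691 + 3*0.7431 = 0.22
v' = -4.24*e1 + 0.22*e2 + 1.00*e3


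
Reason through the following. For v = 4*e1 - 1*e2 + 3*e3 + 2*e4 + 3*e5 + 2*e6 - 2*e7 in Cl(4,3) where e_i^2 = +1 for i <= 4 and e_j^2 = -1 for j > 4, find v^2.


v^2 = sum of c_i^2 * e_i^2
Positive signature terms (e_i^2 = +1): 4^2 + (-1)^2 + 3^2 + 2^2 = 30
Negative signature terms (e_j^2 = -1): 3^2 + 2^2 + (-2)^2 = 17
v^2 = 30 - 17 = 13


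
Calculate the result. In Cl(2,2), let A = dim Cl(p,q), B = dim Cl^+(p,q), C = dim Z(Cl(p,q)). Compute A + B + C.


n = 2 + 2 = 4
Total dim = 2^4 = 16
Even subalgebra dim = 2^3 = 8
n is even, so center dim = 1
Sum = 16 + 8 + 1 = 25


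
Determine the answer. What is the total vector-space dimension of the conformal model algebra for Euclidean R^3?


The conformal model of R^3 uses Cl(4,1): the 3 Euclidean generators plus two extra orthogonal generators e+ (e+^2 = +1) and e- (e-^2 = -1), from which the null vectors e0, einf are built.
Number of generators m = 3 + 2 = 5.
dim Cl(p,q) = 2^m = 2^5 = 32


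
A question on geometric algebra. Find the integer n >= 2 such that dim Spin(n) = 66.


dim Spin(n) = dim so(n) = n(n-1)/2.
Solve n(n-1)/2 = 66, i.e. n^2 - n - 132 = 0.
Discriminant = 1 + 8*66 = 529
n = (1 + sqrt(529))/2 = (1 + 23)/2 = 12


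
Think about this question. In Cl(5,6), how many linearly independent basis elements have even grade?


Even subalgebra dimension = 2^(n-1)
n = 5 + 6 = 11
2^(11 - 1) = 2^10 = 1024
Verification: sum of C(11,k) for even k = 1 + 55 + 330 + 462 + 165 + 11 = 1024
Result = 1024


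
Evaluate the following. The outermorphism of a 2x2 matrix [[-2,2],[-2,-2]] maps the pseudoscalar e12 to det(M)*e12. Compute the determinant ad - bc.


The outermorphism of a linear map f sends e1^e2 to f(e1)^f(e2).
f(e1) = -2*e1 - 2*e2
f(e2) = 2*e1 - 2*e2
f(e1) ^ f(e2) = (-2*e1 - 2*e2) ^ (2*e1 - 2*e2)
= (-2)*(-2)*e12 + (-2)*2*e21
= (4 - (-4))*e12
= 8*e12
Coefficient = 8


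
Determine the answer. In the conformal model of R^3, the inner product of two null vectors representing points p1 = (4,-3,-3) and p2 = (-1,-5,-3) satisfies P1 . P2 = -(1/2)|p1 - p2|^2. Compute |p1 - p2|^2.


p1 - p2 = (5, 2, 0)
|p1 - p2|^2 = 5^2 + 2^2 + 0^2
= 25 + 4 + 0
= 29


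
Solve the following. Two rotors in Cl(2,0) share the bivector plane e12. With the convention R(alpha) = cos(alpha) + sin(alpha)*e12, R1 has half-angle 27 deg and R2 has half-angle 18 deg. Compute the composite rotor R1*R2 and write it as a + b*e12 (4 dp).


Same-plane rotors commute and their half-angles add:
R1*R2 = cos(a1 + a2) + sin(a1 + a2)*e12.
a1 + a2 = 27 + 18 = 45 deg
cos(45 deg) = 0.7071
sin(45 deg) = 0.7071
R1*R2 = 0.7071 + 0.7071*e12


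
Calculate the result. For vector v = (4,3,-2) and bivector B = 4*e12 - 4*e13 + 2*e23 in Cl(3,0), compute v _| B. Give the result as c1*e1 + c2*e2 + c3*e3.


Left contraction v _| B = <vB>_1 (grade-1 part of the geometric product vB).
Using e1_|e12 = e2, e2_|e12 = -e1, e1_|e13 = e3, e3_|e13 = -e1, e2_|e23 = e3, e3_|e23 = -e2:
e1 coeff: -v2*b12 - v3*b13 = -(3)*(4) - (-2)*(-4) = -20
e2 coeff: v1*b12 - v3*b23 = (4)*(4) - (-2)*(2) = 20
e3 coeff: v1*b13 + v2*b23 = (4)*(-4) + (3)*(2) = -10
v _| B = -20*e1 + 20*e2 - 10*e3


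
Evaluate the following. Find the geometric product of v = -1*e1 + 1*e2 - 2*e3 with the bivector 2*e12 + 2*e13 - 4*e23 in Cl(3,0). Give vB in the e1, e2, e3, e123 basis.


vB has grade-1 (vector) and grade-3 (trivector) parts: vB = (v _| B) + (v ^ B).
Vector part <vB>_1:
  e1: -v2*b12 - v3*b13 = -(1)*(2) - (-2)*(2) = 2
  e2: v1*b12 - v3*b23 = (-1)*(2) - (-2)*(-4) = -10
  e3: v1*b13 + v2*b23 = (-1)*(2) + (1)*(-4) = -6
Trivector part <vB>_3:
  e123: v1*b23 - v2*b13 + v3*b12 = (-1)*(-4) - (1)*(2) + (-2)*(2) = -2
vB = 2*e1 - 10*e2 - 6*e3 - 2*e123


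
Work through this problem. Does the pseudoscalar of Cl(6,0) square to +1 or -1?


The pseudoscalar I = e1...e_n (product of all n generators) of Cl(p,q) satisfies I^2 = (-1)^(q + n(n-1)/2).
p = 6, q = 0, n = p + q = 6
n(n-1)/2 = 6 * 5 / 2 = 15
Exponent = q + n(n-1)/2 = 0 + 15 = 15
I^2 = (-1)^15 = -1


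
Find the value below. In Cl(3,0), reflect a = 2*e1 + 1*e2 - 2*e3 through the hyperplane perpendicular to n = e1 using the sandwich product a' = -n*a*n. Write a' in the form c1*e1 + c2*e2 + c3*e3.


Reflection formula: a' = -n*a*n, with n = e1 (unit vector, n^2 = 1).
For reflection through hyperplane perp to e1:
The component along e1 flips sign, others stay.
a = (2, 1, -2)
a' = (-2, 1, -2)
a' = -2*e1 + 1*e2 - 2*e3


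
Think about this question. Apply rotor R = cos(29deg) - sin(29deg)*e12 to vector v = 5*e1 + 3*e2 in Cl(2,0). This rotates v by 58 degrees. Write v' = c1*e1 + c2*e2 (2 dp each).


Rotor R = cos(29deg) - sin(29deg)*e12
Rotation angle theta = 2 * 29 = 58 degrees
v' = R*v*~R rotates v by theta.
cos(58deg) = 0.5299, sin(58deg) = 0.8480
v'_1 = 5*cos(58deg) - 3*sin(58deg)
= 5*0.5299 - 3*0.8480
= 0.11
v'_2 = 5*sin(58deg) + 3*cos(58deg)
= 5*0.8480 + 3*0.5299
= 5.83
v' = 0.11*e1 + 5.83*e2


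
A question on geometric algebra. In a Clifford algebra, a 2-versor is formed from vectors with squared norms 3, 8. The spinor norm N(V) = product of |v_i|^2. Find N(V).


Spinor norm N(V) = |v1|^2 * |v2|^2 * ... * |v2|^2
= 3 * 8
Running product: 3, 24
N(V) = 24


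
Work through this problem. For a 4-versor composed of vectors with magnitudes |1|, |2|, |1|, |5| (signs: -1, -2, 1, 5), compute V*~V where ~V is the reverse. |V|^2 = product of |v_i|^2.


Each vector v_i has |v_i|^2 = s_i^2
Squared scales: (-1)^2 = 1, (-2)^2 = 4, 1^2 = 1, 5^2 = 25
|V|^2 = 1 * 4 * 1 * 25
= 100


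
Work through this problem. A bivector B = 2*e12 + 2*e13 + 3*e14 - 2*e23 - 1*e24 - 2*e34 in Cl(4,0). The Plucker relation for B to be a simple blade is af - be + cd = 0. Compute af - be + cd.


Plucker relation: af - be + cd
a*f = 2*(-2) = -4
b*e = 2*(-1) = -2
c*d = 3*(-2) = -6
af - be + cd = -4 - (-2) + (-6)
= -8


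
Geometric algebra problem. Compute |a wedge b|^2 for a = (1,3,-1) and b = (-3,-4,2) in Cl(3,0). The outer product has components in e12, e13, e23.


a wedge b = (a1*b2 - a2*b1)*e12 + (a1*b3 - a3*b1)*e13 + (a2*b3 - a3*b2)*e23
e12 coeff: 1*(-4) - 3*(-3) = -4 - (-9) = 5
e13 coeff: 1*2 - (-1)*(-3) = 2 - 3 = -1
e23 coeff: 3*2 - (-1)*(-4) = 6 - 4 = 2
|a wedge b|^2 = 5^2 + (-1)^2 + 2^2
= 25 + 1 + 4
= 30


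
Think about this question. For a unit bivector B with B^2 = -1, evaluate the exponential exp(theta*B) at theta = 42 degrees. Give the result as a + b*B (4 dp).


For a unit bivector B with B^2 = -1, the exponential series gives
e^(theta*B) = cos(theta) + sin(theta)*B (the GA analogue of Euler's formula).
theta = 42 degrees = 0.733038 rad
cos(42 deg) = 0.7431
sin(42 deg) = 0.6691
exp(theta*B) = 0.7431 + 0.6691*B


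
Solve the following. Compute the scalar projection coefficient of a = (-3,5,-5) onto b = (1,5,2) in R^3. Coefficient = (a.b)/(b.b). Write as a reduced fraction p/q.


Projection coefficient = (a . b) / (b . b)
a . b = (-3)*1 + 5*5 + (-5)*2
= -3 + 25 + (-10) = 12
b . b = 1^2 + 5^2 + 2^2
= 1 + 25 + 4 = 30
Coefficient = 12/30
In lowest terms: 2/5


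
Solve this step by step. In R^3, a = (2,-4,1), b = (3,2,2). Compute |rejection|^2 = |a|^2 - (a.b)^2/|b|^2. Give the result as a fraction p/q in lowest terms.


|a|^2 = 2^2 + (-4)^2 + 1^2 = 21
|b|^2 = 3^2 + 2^2 + 2^2 = 17
a . b = 2*3 + (-4)*2 + 1*2 = 0
(a.b)^2 = 0^2 = 0
|rej|^2 = 21 - 0/17
= (357 - 0)/17
= 357/17
In lowest terms: 21/1


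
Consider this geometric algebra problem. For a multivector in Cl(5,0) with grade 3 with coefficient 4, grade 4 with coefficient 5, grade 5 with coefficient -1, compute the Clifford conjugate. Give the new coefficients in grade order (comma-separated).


Clifford conjugate sign for grade k: (-1)^(k(k+1)/2)
Grade 3: (-1)^(3*4/2) = (-1)^6 = 1, coeff 4 -> 4
Grade 4: (-1)^(4*5/2) = (-1)^10 = 1, coeff 5 -> 5
Grade 5: (-1)^(5*6/2) = (-1)^15 = -1, coeff -1 -> 1
Conjugated coefficients: 4, 5, 1


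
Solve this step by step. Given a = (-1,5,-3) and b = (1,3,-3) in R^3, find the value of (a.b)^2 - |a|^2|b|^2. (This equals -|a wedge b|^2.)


a . b = (-1)*1 + 5*3 + (-3)*(-3)
= -1 + 15 + 9 = 23
|a|^2 = (-1)^2 + 5^2 + (-3)^2 = 35
|b|^2 = 1^2 + 3^2 + (-3)^2 = 19
(a.b)^2 = 23^2 = 529
|a|^2 * |b|^2 = 35 * 19 = 665
Result = 529 - 665 = -136


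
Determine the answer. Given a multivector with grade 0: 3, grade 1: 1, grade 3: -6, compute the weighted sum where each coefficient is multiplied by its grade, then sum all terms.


Grade-weighted sum = sum of grade_k * coefficient_k
0*3 = 0
1*1 = 1
3*(-6) = -18
Total = 0 + 1 + (-18) = -17


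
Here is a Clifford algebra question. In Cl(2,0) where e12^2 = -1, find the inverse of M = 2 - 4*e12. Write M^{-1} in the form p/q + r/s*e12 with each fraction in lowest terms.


M = 2 - 4*e12, where e12^2 = -1.
Since M commutes with its reverse ~M = a - b*e12, M * ~M = a^2 - b^2*e12^2 = a^2 + b^2.
So M^{-1} = ~M / (a^2 + b^2) = (a - b*e12)/(a^2 + b^2).
a^2 + b^2 = 4 + 16 = 20
Scalar part = 2/20 = 1/10
Bivector coeff = 4/20 = 1/5
M^{-1} = 1/10 + 1/5*e12


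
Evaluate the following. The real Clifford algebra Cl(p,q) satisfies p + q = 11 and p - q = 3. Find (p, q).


We need p + q = 11 and p - q = 3.
Adding: 2p = 11 + 3 = 14, so p = 7.
Then q = 11 - 7 = 4.
(p, q) = (7, 4)


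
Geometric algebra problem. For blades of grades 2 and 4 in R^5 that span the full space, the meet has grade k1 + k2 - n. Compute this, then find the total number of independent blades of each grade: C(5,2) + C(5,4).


Meet grade = grade(A) + grade(B) - n
= 2 + 4 - 5 = 1
C(5,2) = 10
C(5,4) = 5
dim_A + dim_B = 10 + 5 = 15


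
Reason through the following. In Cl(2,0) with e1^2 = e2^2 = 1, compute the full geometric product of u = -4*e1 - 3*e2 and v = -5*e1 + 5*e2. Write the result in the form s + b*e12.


Expand: (-4*e1 - 3*e2)(-5*e1 + 5*e2)
= (-4)*(-5)*e1e1 + (-4)*5*e1e2 + (-3)*(-5)*e2e1 + (-3)*5*e2e2
Using e1^2 = e2^2 = 1, e2e1 = -e1e2:
Scalar part s = (-4)*(-5) + (-3)*5 = 20 + (-15) = 5
Bivector part b = (-4)*5 - (-3)*(-5) = -20 - 15 = -35
uv = 5 - 35*e12


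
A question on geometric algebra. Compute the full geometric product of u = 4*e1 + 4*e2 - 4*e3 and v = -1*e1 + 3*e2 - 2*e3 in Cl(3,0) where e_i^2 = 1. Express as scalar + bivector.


In Cl(3,0): e_i^2 = 1, e_ie_j = -e_je_i for i != j.
Scalar part = u . v = 4*(-1) + 4*3 + (-4)*(-2)
= -4 + 12 + 8 = 16
e12 coeff = 4*3 - 4*(-1) = 12 - (-4) = 16
e13 coeff = 4*(-2) - (-4)*(-1) = -8 - 4 = -12
e23 coeff = 4*(-2) - (-4)*3 = -8 - (-12) = 4
uv = 16 + 16*e12 - 12*e13 + 4*e23


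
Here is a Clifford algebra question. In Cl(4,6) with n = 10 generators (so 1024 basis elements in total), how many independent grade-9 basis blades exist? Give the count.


Number of grade-k basis blades in Cl(p,q) with n = p + q is C(n, k).
n = 4 + 6 = 10
C(10, 9) = 10! / (9! * 1!)
= 3628800 / (362880 * 1)
= 10


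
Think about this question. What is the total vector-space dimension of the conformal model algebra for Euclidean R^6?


The conformal model of R^6 uses Cl(7,1): the 6 Euclidean generators plus two extra orthogonal generators e+ (e+^2 = +1) and e- (e-^2 = -1), from which the null vectors e0, einf are built.
Number of generators m = 6 + 2 = 8.
dim Cl(p,q) = 2^m = 2^8 = 256


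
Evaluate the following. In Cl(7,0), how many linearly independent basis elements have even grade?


Even subalgebra dimension = 2^(n-1)
n = 7 + 0 = 7
2^(7 - 1) = 2^6 = 64
Verification: sum of C(7,k) for even k = 1 + 21 + 35 + 7 = 64
Result = 64


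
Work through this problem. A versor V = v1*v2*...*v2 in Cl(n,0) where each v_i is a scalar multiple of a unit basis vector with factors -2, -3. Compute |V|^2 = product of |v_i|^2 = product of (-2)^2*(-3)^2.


Each vector v_i has |v_i|^2 = s_i^2
Squared scales: (-2)^2 = 4, (-3)^2 = 9
|V|^2 = 4 * 9
= 36


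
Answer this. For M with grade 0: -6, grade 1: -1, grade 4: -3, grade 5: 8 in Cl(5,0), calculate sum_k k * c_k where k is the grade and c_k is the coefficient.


Grade-weighted sum = sum of grade_k * coefficient_k
0*(-6) = 0
1*(-1) = -1
4*(-3) = -12
5*8 = 40
Total = 0 + (-1) + (-12) + 40 = 27


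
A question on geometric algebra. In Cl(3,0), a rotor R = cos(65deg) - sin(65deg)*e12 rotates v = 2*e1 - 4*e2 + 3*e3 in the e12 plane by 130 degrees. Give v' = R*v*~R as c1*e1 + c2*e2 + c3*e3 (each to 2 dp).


Rotor R = cos(65deg) - sin(65deg)*e12
Rotation angle theta = 2 * 65 = 130 degrees in the e12 plane (e1 -> e2).
The component perpendicular to the plane (e3) is invariant: v'_3 = v3 = 3.00
cos(130deg) = -0.6428, sin(130deg) = 0.7660
v'_1 = v1*cos(theta) - v2*sin(theta) = 2*(-0.6428) - (-4)*0.7660 = 1.78
v'_2 = v1*sin(theta) + v2*cos(theta) = 2*0.7660 + (-4)*(-0.6428) = 4.10
v' = 1.78*e1 + 4.10*e2 + 3.00*e3


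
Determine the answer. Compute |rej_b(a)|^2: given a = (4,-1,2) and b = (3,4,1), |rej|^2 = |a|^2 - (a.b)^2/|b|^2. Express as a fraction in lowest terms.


|a|^2 = 4^2 + (-1)^2 + 2^2 = 21
|b|^2 = 3^2 + 4^2 + 1^2 = 26
a . b = 4*3 + (-1)*4 + 2*1 = 10
(a.b)^2 = 10^2 = 100
|rej|^2 = 21 - 100/26
= (546 - 100)/26
= 446/26
In lowest terms: 223/13


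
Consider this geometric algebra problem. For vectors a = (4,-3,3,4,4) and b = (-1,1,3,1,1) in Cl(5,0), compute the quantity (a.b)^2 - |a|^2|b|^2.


a . b = 4*(-1) + (-3)*1 + 3*3 + 4*1 + 4*1
= -4 + (-3) + 9 + 4 + 4 = 10
|a|^2 = 4^2 + (-3)^2 + 3^2 + 4^2 + 4^2 = 66
|b|^2 = (-1)^2 + 1^2 + 3^2 + 1^2 + 1^2 = 13
(a.b)^2 = 10^2 = 100
|a|^2 * |b|^2 = 66 * 13 = 858
Result = 100 - 858 = -758


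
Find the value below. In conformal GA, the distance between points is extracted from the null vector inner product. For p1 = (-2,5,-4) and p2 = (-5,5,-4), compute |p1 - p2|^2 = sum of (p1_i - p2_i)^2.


p1 - p2 = (3, 0, 0)
|p1 - p2|^2 = 3^2 + 0^2 + 0^2
= 9 + 0 + 0
= 9


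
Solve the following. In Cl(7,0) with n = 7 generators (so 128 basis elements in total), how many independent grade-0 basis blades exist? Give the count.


Number of grade-k basis blades in Cl(p,q) with n = p + q is C(n, k).
n = 7 + 0 = 7
C(7, 0) = 7! / (0! * 7!)
= 5040 / (1 * 5040)
= 1


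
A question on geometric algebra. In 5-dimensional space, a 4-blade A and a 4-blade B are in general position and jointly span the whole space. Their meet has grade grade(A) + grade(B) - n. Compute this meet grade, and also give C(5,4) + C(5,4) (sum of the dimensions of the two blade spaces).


Meet grade = grade(A) + grade(B) - n
= 4 + 4 - 5 = 3
C(5,4) = 5
C(5,4) = 5
dim_A + dim_B = 5 + 5 = 10


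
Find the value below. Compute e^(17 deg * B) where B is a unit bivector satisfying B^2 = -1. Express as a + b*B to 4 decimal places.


For a unit bivector B with B^2 = -1, the exponential series gives
e^(theta*B) = cos(theta) + sin(theta)*B (the GA analogue of Euler's formula).
theta = 17 degrees = 0.296706 rad
cos(17 deg) = 0.9563
sin(17 deg) = 0.2924
exp(theta*B) = 0.9563 + 0.2924*B


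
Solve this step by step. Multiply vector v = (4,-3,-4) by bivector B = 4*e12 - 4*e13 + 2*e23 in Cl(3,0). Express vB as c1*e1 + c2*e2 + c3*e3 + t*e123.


vB has grade-1 (vector) and grade-3 (trivector) parts: vB = (v _| B) + (v ^ B).
Vector part <vB>_1:
  e1: -v2*b12 - v3*b13 = -(-3)*(4) - (-4)*(-4) = -4
  e2: v1*b12 - v3*b23 = (4)*(4) - (-4)*(2) = 24
  e3: v1*b13 + v2*b23 = (4)*(-4) + (-3)*(2) = -22
Trivector part <vB>_3:
  e123: v1*b23 - v2*b13 + v3*b12 = (4)*(2) - (-3)*(-4) + (-4)*(4) = -20
vB = -4*e1 + 24*e2 - 22*e3 - 20*e123


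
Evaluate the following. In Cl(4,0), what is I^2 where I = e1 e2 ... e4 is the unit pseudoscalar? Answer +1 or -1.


The pseudoscalar I = e1...e_n (product of all n generators) of Cl(p,q) satisfies I^2 = (-1)^(q + n(n-1)/2).
p = 4, q = 0, n = p + q = 4
n(n-1)/2 = 4 * 3 / 2 = 6
Exponent = q + n(n-1)/2 = 0 + 6 = 6
I^2 = (-1)^6 = +1


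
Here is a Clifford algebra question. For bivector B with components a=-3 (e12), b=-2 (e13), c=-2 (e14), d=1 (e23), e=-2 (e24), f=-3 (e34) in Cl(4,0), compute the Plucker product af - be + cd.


Plucker relation: af - be + cd
a*f = (-3)*(-3) = 9
b*e = (-2)*(-2) = 4
c*d = (-2)*1 = -2
af - be + cd = 9 - 4 + (-2)
= 3


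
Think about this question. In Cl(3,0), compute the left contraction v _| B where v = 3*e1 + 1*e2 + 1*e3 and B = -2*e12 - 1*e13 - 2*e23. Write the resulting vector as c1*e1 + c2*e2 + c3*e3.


Left contraction v _| B = <vB>_1 (grade-1 part of the geometric product vB).
Using e1_|e12 = e2, e2_|e12 = -e1, e1_|e13 = e3, e3_|e13 = -e1, e2_|e23 = e3, e3_|e23 = -e2:
e1 coeff: -v2*b12 - v3*b13 = -(1)*(-2) - (1)*(-1) = 3
e2 coeff: v1*b12 - v3*b23 = (3)*(-2) - (1)*(-2) = -4
e3 coeff: v1*b13 + v2*b23 = (3)*(-1) + (1)*(-2) = -5
v _| B = 3*e1 - 4*e2 - 5*e3


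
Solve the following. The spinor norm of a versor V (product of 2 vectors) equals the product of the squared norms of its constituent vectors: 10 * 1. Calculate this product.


Spinor norm N(V) = |v1|^2 * |v2|^2 * ... * |v2|^2
= 10 * 1
Running product: 10, 10
N(V) = 10


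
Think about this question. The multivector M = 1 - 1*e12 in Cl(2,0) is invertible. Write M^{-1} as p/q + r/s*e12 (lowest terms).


M = 1 - 1*e12, where e12^2 = -1.
Since M commutes with its reverse ~M = a - b*e12, M * ~M = a^2 - b^2*e12^2 = a^2 + b^2.
So M^{-1} = ~M / (a^2 + b^2) = (a - b*e12)/(a^2 + b^2).
a^2 + b^2 = 1 + 1 = 2
Scalar part = 1/2 = 1/2
Bivector coeff = 1/2 = 1/2
M^{-1} = 1/2 + 1/2*e12


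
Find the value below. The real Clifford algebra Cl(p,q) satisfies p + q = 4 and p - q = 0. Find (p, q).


We need p + q = 4 and p - q = 0.
Adding: 2p = 4 + 0 = 4, so p = 2.
Then q = 4 - 2 = 2.
(p, q) = (2, 2)


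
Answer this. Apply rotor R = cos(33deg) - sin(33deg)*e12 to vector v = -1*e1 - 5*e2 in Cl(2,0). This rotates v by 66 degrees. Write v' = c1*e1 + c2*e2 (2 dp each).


Rotor R = cos(33deg) - sin(33deg)*e12
Rotation angle theta = 2 * 33 = 66 degrees
v' = R*v*~R rotates v by theta.
cos(66deg) = 0.4067, sin(66deg) = 0.9135
v'_1 = -1*cos(66deg) - (-5)*sin(66deg)
= -1*0.4067 - (-5)*0.9135
= 4.16
v'_2 = -1*sin(66deg) + (-5)*cos(66deg)
= -1*0.9135 + (-5)*0.4067
= -2.95
v' = 4.16*e1 - 2.95*e2


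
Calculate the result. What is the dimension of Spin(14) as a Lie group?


Spin(n) double-covers SO(n); both have Lie algebra so(n) of dimension n(n-1)/2.
n = 14
n(n-1) = 14 * 13 = 182
dim Spin(14) = 182/2 = 91


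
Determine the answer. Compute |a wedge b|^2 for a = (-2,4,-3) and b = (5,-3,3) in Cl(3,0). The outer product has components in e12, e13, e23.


a wedge b = (a1*b2 - a2*b1)*e12 + (a1*b3 - a3*b1)*e13 + (a2*b3 - a3*b2)*e23
e12 coeff: (-2)*(-3) - 4*5 = 6 - 20 = -14
e13 coeff: (-2)*3 - (-3)*5 = -6 - (-15) = 9
e23 coeff: 4*3 - (-3)*(-3) = 12 - 9 = 3
|a wedge b|^2 = (-14)^2 + 9^2 + 3^2
= 196 + 81 + 9
= 286


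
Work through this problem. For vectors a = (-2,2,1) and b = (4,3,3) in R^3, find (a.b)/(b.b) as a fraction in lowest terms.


Projection coefficient = (a . b) / (b . b)
a . b = (-2)*4 + 2*3 + 1*3
= -8 + 6 + 3 = 1
b . b = 4^2 + 3^2 + 3^2
= 16 + 9 + 9 = 34
Coefficient = 1/34
In lowest terms: 1/34


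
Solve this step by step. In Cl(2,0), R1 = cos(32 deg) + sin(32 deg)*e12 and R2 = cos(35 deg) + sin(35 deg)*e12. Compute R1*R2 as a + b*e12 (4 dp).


Same-plane rotors commute and their half-angles add:
R1*R2 = cos(a1 + a2) + sin(a1 + a2)*e12.
a1 + a2 = 32 + 35 = 67 deg
cos(67 deg) = 0.3907
sin(67 deg) = 0.9205
R1*R2 = 0.3907 + 0.9205*e12


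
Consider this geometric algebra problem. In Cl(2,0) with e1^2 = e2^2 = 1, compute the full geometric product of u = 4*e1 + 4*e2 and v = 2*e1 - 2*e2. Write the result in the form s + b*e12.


Expand: (4*e1 + 4*e2)(2*e1 - 2*e2)
= 4*2*e1e1 + 4*(-2)*e1e2 + 4*2*e2e1 + 4*(-2)*e2e2
Using e1^2 = e2^2 = 1, e2e1 = -e1e2:
Scalar part s = 4*2 + 4*(-2) = 8 + (-8) = 0
Bivector part b = 4*(-2) - 4*2 = -8 - 8 = -16
uv = 0 - 16*e12


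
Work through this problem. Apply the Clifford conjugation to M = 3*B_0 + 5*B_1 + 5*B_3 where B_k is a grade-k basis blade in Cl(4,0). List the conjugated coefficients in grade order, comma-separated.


Clifford conjugate sign for grade k: (-1)^(k(k+1)/2)
Grade 0: (-1)^(0*1/2) = (-1)^0 = 1, coeff 3 -> 3
Grade 1: (-1)^(1*2/2) = (-1)^1 = -1, coeff 5 -> -5
Grade 3: (-1)^(3*4/2) = (-1)^6 = 1, coeff 5 -> 5
Conjugated coefficients: 3, -5, 5


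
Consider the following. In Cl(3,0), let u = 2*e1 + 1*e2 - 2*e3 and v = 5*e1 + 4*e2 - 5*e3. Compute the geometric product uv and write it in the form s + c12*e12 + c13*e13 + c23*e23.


In Cl(3,0): e_i^2 = 1, e_ie_j = -e_je_i for i != j.
Scalar part = u . v = 2*5 + 1*4 + (-2)*(-5)
= 10 + 4 + 10 = 24
e12 coeff = 2*4 - 1*5 = 8 - 5 = 3
e13 coeff = 2*(-5) - (-2)*5 = -10 - (-10) = 0
e23 coeff = 1*(-5) - (-2)*4 = -5 - (-8) = 3
uv = 24 + 3*e12 + 0*e13 + 3*e23


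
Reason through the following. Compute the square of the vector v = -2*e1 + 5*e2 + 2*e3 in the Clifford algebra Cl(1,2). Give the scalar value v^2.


v^2 = sum of c_i^2 * e_i^2
Positive signature terms (e_i^2 = +1): (-2)^2 = 4
Negative signature terms (e_j^2 = -1): 5^2 + 2^2 = 29
v^2 = 4 - 29 = -25


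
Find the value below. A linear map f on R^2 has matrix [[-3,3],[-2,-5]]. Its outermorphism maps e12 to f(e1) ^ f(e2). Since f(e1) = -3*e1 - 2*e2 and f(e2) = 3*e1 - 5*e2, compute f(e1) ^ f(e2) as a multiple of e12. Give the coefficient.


The outermorphism of a linear map f sends e1^e2 to f(e1)^f(e2).
f(e1) = -3*e1 - 2*e2
f(e2) = 3*e1 - 5*e2
f(e1) ^ f(e2) = (-3*e1 - 2*e2) ^ (3*e1 - 5*e2)
= (-3)*(-5)*e12 + (-2)*3*e21
= (15 - (-6))*e12
= 21*e12
Coefficient = 21


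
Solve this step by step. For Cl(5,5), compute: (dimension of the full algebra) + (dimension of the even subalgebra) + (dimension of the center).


n = 5 + 5 = 10
Total dim = 2^10 = 1024
Even subalgebra dim = 2^9 = 512
n is even, so center dim = 1
Sum = 1024 + 512 + 1 = 1537


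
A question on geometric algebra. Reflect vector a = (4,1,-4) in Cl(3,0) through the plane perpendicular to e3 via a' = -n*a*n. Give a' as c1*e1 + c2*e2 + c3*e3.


Reflection formula: a' = -n*a*n, with n = e3 (unit vector, n^2 = 1).
For reflection through hyperplane perp to e3:
The component along e3 flips sign, others stay.
a = (4, 1, -4)
a' = (4, 1, 4)
a' = 4*e1 + 1*e2 + 4*e3


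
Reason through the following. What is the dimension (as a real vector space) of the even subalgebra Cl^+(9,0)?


Even subalgebra dimension = 2^(n-1)
n = 9 + 0 = 9
2^(9 - 1) = 2^8 = 256
Verification: sum of C(9,k) for even k = 1 + 36 + 126 + 84 + 9 = 256
Result = 256


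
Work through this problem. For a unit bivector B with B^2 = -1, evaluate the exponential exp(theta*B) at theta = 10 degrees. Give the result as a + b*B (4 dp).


For a unit bivector B with B^2 = -1, the exponential series gives
e^(theta*B) = cos(theta) + sin(theta)*B (the GA analogue of Euler's formula).
theta = 10 degrees = 0.174533 rad
cos(10 deg) = 0.9848
sin(10 deg) = 0.1736
exp(theta*B) = 0.9848 + 0.1736*B


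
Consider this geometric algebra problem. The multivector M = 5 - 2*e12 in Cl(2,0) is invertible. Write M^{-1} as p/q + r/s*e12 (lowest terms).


M = 5 - 2*e12, where e12^2 = -1.
Since M commutes with its reverse ~M = a - b*e12, M * ~M = a^2 - b^2*e12^2 = a^2 + b^2.
So M^{-1} = ~M / (a^2 + b^2) = (a - b*e12)/(a^2 + b^2).
a^2 + b^2 = 25 + 4 = 29
Scalar part = 5/29 = 5/29
Bivector coeff = 2/29 = 2/29
M^{-1} = 5/29 + 2/29*e12


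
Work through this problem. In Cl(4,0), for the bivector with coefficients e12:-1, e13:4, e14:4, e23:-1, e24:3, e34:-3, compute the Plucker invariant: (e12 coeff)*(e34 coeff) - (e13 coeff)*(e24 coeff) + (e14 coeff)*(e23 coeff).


Plucker relation: af - be + cd
a*f = (-1)*(-3) = 3
b*e = 4*3 = 12
c*d = 4*(-1) = -4
af - be + cd = 3 - 12 + (-4)
= -13


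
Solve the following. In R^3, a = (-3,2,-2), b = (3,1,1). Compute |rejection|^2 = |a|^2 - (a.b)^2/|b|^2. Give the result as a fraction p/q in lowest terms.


|a|^2 = (-3)^2 + 2^2 + (-2)^2 = 17
|b|^2 = 3^2 + 1^2 + 1^2 = 11
a . b = (-3)*3 + 2*1 + (-2)*1 = -9
(a.b)^2 = (-9)^2 = 81
|rej|^2 = 17 - 81/11
= (187 - 81)/11
= 106/11
In lowest terms: 106/11


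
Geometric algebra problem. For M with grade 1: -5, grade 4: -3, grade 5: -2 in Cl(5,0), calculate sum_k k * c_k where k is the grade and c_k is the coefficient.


Grade-weighted sum = sum of grade_k * coefficient_k
1*(-5) = -5
4*(-3) = -12
5*(-2) = -10
Total = -5 + (-12) + (-10) = -27


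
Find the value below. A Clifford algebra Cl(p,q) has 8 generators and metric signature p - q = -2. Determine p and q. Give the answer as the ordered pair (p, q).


We need p + q = 8 and p - q = -2.
Adding: 2p = 8 + (-2) = 6, so p = 3.
Then q = 8 - 3 = 5.
(p, q) = (3, 5)


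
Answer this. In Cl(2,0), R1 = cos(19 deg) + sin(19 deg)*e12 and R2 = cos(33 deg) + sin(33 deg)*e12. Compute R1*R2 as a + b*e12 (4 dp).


Same-plane rotors commute and their half-angles add:
R1*R2 = cos(a1 + a2) + sin(a1 + a2)*e12.
a1 + a2 = 19 + 33 = 52 deg
cos(52 deg) = 0.6157
sin(52 deg) = 0.7880
R1*R2 = 0.6157 + 0.7880*e12


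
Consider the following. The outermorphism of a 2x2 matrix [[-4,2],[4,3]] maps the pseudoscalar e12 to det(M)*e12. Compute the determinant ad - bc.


The outermorphism of a linear map f sends e1^e2 to f(e1)^f(e2).
f(e1) = -4*e1 + 4*e2
f(e2) = 2*e1 + 3*e2
f(e1) ^ f(e2) = (-4*e1 + 4*e2) ^ (2*e1 + 3*e2)
= (-4)*3*e12 + 4*2*e21
= (-12 - 8)*e12
= -20*e12
Coefficient = -20


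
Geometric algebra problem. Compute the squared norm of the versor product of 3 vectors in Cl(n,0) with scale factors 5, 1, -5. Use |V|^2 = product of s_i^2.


Each vector v_i has |v_i|^2 = s_i^2
Squared scales: 5^2 = 25, 1^2 = 1, (-5)^2 = 25
|V|^2 = 25 * 1 * 25
= 625


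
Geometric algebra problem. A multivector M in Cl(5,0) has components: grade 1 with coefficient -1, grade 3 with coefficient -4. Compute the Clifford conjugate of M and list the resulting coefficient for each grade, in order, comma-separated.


Clifford conjugate sign for grade k: (-1)^(k(k+1)/2)
Grade 1: (-1)^(1*2/2) = (-1)^1 = -1, coeff -1 -> 1
Grade 3: (-1)^(3*4/2) = (-1)^6 = 1, coeff -4 -> -4
Conjugated coefficients: 1, -4


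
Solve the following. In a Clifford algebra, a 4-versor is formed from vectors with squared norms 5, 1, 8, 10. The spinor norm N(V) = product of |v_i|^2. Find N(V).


Spinor norm N(V) = |v1|^2 * |v2|^2 * ... * |v4|^2
= 5 * 1 * 8 * 10
Running product: 5, 5, 40, 400
N(V) = 400


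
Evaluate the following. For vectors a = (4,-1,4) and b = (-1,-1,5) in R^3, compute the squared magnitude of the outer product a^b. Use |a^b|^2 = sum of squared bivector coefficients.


a wedge b = (a1*b2 - a2*b1)*e12 + (a1*b3 - a3*b1)*e13 + (a2*b3 - a3*b2)*e23
e12 coeff: 4*(-1) - (-1)*(-1) = -4 - 1 = -5
e13 coeff: 4*5 - 4*(-1) = 20 - (-4) = 24
e23 coeff: (-1)*5 - 4*(-1) = -5 - (-4) = -1
|a wedge b|^2 = (-5)^2 + 24^2 + (-1)^2
= 25 + 576 + 1
= 602


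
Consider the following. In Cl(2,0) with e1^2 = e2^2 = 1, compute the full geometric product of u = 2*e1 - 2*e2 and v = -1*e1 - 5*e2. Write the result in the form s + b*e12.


Expand: (2*e1 - 2*e2)(-1*e1 - 5*e2)
= 2*(-1)*e1e1 + 2*(-5)*e1e2 + (-2)*(-1)*e2e1 + (-2)*(-5)*e2e2
Using e1^2 = e2^2 = 1, e2e1 = -e1e2:
Scalar part s = 2*(-1) + (-2)*(-5) = -2 + 10 = 8
Bivector part b = 2*(-5) - (-2)*(-1) = -10 - 2 = -12
uv = 8 - 12*e12


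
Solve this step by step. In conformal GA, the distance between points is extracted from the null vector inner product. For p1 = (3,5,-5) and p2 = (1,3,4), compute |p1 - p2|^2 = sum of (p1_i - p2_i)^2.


p1 - p2 = (2, 2, -9)
|p1 - p2|^2 = 2^2 + 2^2 + (-9)^2
= 4 + 4 + 81
= 89


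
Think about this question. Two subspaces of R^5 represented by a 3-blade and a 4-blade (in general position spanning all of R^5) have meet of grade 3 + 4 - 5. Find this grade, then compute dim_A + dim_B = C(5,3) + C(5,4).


Meet grade = grade(A) + grade(B) - n
= 3 + 4 - 5 = 2
C(5,3) = 10
C(5,4) = 5
dim_A + dim_B = 10 + 5 = 15


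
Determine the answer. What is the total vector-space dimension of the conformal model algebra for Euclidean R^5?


The conformal model of R^5 uses Cl(6,1): the 5 Euclidean generators plus two extra orthogonal generators e+ (e+^2 = +1) and e- (e-^2 = -1), from which the null vectors e0, einf are built.
Number of generators m = 5 + 2 = 7.
dim Cl(p,q) = 2^m = 2^7 = 128


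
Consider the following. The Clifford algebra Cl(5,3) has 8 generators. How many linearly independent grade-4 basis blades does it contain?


Number of grade-k basis blades in Cl(p,q) with n = p + q is C(n, k).
n = 5 + 3 = 8
C(8, 4) = 8! / (4! * 4!)
= 40320 / (24 * 24)
= 70


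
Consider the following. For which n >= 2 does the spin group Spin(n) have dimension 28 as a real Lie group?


dim Spin(n) = dim so(n) = n(n-1)/2.
Solve n(n-1)/2 = 28, i.e. n^2 - n - 56 = 0.
Discriminant = 1 + 8*28 = 225
n = (1 + sqrt(225))/2 = (1 + 15)/2 = 8


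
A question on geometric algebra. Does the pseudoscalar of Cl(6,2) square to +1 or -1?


The pseudoscalar I = e1...e_n (product of all n generators) of Cl(p,q) satisfies I^2 = (-1)^(q + n(n-1)/2).
p = 6, q = 2, n = p + q = 8
n(n-1)/2 = 8 * 7 / 2 = 28
Exponent = q + n(n-1)/2 = 2 + 28 = 30
I^2 = (-1)^30 = +1
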